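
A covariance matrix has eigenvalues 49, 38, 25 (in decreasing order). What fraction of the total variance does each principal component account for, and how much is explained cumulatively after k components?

Step 1 — total variance = trace(Sigma) = Σ λ_i = 49 + 38 + 25 = 112.

Step 2 — fraction explained by component i = λ_i / Σ λ:
  PC1: 49/112 = 0.4375
  PC2: 38/112 = 0.3393
  PC3: 25/112 = 0.2232

Step 3 — cumulative fraction after k components = (λ_1 + ... + λ_k) / Σ λ:
  k = 1: 49/112 = 0.4375
  k = 2: (49 + 38)/112 = 87/112 = 0.7768
  k = 3: (49 + 38 + 25)/112 = 112/112 = 1

Summary (fraction, with percent):

explained: PC1 0.4375 (43.75%), PC2 0.3393 (33.93%), PC3 0.2232 (22.32%);  cumulative: 0.4375, 0.7768, 1


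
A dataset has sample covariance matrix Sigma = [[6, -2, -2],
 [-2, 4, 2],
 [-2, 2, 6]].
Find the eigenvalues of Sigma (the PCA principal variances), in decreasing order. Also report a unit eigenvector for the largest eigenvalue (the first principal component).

Step 1 — characteristic polynomial p(λ) = det(λI - Sigma) = λ³ - tr·λ² + c_1·λ - det, where tr = trace, c_1 = sum of the principal 2×2 minors, det = det(Sigma):
  tr = 6 + 4 + 6 = 16,
  c_1 = (6·4 - (-2)²) + (6·6 - (-2)²) + (4·6 - (2)²) = 20 + 32 + 20 = 72,
  det = 6·(4·6 - (2)²) - (-2)·((-2)·6 - (2)·(-2)) + (-2)·((-2)·(2) - 4·(-2)) = 6·(20) - (-2)·(-8) + (-2)·(4) = 96.
  So p(λ) = λ³ - 16λ² + 72λ - 96.
Step 2 — look for an integer root (rational root theorem: any rational root is an integer divisor of 96). Testing λ = 4:
  p(4) = 64 - 256 + 288 - 96 = 0  ✓
  Dividing out (λ - 4): p(λ) = (λ - 4)(λ² - 12λ + 24).
Step 3 — remaining eigenvalues from the quadratic λ² - 12λ + 24 = 0:
  Δ = 12² - 4·24 = 144 - 96 = 48,  λ = (12 ± √48)/2 = (12 ± 6.9282)/2 ≈ 9.4641 or 2.5359.
  Sorted: λ_1 = 9.4641,  λ_2 = 4,  λ_3 = 2.5359  (check: sum = 16 = tr ✓).

Step 4 — unit eigenvector for λ_1 ≈ 9.4641: v spans the null space of (Sigma - λ_1 I), whose rows are
  r_1 = (-3.4641, -2, -2),  r_2 = (-2, -5.4641, 2),  r_3 = (-2, 2, -3.4641).
  v is orthogonal to every row, so take v ∝ r_1 × r_2 = ((-2)·(2) - (-2)·(-5.4641), (-2)·(-2) - (-3.4641)·(2), (-3.4641)·(-5.4641) - (-2)·(-2)) ≈ (-14.9282, 10.9282, 14.9282).
  Rescale (multiply by -1 so the first nonzero entry is positive): u = (14.9282, -10.9282, -14.9282).
  ||u|| = √((14.9282)² + (-10.9282)² + (-14.9282)²) = √(565.1281) ≈ 23.7724,  v_1 = u/||u|| ≈ (0.628, -0.4597, -0.628) (||v_1|| = 1).

λ_1 = 9.4641,  λ_2 = 4,  λ_3 = 2.5359;  v_1 ≈ (0.628, -0.4597, -0.628)


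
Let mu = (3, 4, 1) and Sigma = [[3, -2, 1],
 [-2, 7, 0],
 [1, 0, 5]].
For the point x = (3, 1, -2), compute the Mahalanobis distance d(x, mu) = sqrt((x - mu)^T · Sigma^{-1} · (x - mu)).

Step 1 — centre the observation: (x - mu) = (0, -3, -3).

Step 2 — invert Sigma (cofactor / det for 3×3, or solve directly):
  Sigma^{-1} = [[0.4487, 0.1282, -0.0897],
 [0.1282, 0.1795, -0.0256],
 [-0.0897, -0.0256, 0.2179]].

Step 3 — form the quadratic (x - mu)^T · Sigma^{-1} · (x - mu):
  Sigma^{-1} · (x - mu) = (-0.1154, -0.4615, -0.5769).
  (x - mu)^T · [Sigma^{-1} · (x - mu)] = (0)·(-0.1154) + (-3)·(-0.4615) + (-3)·(-0.5769) = 3.1154.

Step 4 — take square root: d = √(3.1154) ≈ 1.765.

d(x, mu) = √(3.1154) ≈ 1.765


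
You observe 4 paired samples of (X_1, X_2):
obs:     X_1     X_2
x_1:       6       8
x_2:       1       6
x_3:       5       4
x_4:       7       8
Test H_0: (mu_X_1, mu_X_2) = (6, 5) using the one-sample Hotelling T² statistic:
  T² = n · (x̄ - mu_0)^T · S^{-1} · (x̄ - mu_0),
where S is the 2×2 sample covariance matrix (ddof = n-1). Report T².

Step 1 — sample mean vector:
  mean(X_1) = (6 + 1 + 5 + 7) / 4 = 19/4 = 4.75
  mean(X_2) = (8 + 6 + 4 + 8) / 4 = 26/4 = 6.5
  x̄ = (4.75, 6.5),  deviation x̄ - mu_0 = (4.75, 6.5) - (6, 5) = (-1.25, 1.5).

Step 2 — sample covariance matrix, S[i,j] = (1/(n-1)) · Σ_k (x_{k,i} - mean_i) · (x_{k,j} - mean_j), divisor n-1 = 3:
  S[X_1,X_1] = ((1.25)·(1.25) + (-3.75)·(-3.75) + (0.25)·(0.25) + (2.25)·(2.25)) / 3 = 20.75/3 = 6.9167
  S[X_1,X_2] = ((1.25)·(1.5) + (-3.75)·(-0.5) + (0.25)·(-2.5) + (2.25)·(1.5)) / 3 = 6.5/3 = 2.1667
  S[X_2,X_2] = ((1.5)·(1.5) + (-0.5)·(-0.5) + (-2.5)·(-2.5) + (1.5)·(1.5)) / 3 = 11/3 = 3.6667
  S = [[6.9167, 2.1667],
 [2.1667, 3.6667]].

Step 3 — invert S. det(S) = 6.9167·3.6667 - (2.1667)² = 20.6667.
  S^{-1} = (1/det) · [[d, -b], [-b, a]] = [[0.1774, -0.1048],
 [-0.1048, 0.3347]].

Step 4 — quadratic form (x̄ - mu_0)^T · S^{-1} · (x̄ - mu_0):
  S^{-1} · (x̄ - mu_0) = (-0.379, 0.6331),
  (x̄ - mu_0)^T · [...] = (-1.25)·(-0.379) + (1.5)·(0.6331) = 1.4234.

Step 5 — scale by n: T² = 4 · 1.4234 = 5.6935.

T² ≈ 5.6935


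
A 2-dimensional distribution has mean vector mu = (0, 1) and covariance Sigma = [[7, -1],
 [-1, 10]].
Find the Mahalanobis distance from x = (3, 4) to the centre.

Step 1 — centre the observation: (x - mu) = (3, 3).

Step 2 — invert Sigma. det(Sigma) = 7·10 - (-1)² = 69.
  Sigma^{-1} = (1/det) · [[d, -b], [-b, a]] = [[0.1449, 0.0145],
 [0.0145, 0.1014]].

Step 3 — form the quadratic (x - mu)^T · Sigma^{-1} · (x - mu):
  Sigma^{-1} · (x - mu) = (0.4783, 0.3478).
  (x - mu)^T · [Sigma^{-1} · (x - mu)] = (3)·(0.4783) + (3)·(0.3478) = 2.4783.

Step 4 — take square root: d = √(2.4783) ≈ 1.5742.

d(x, mu) = √(2.4783) ≈ 1.5742


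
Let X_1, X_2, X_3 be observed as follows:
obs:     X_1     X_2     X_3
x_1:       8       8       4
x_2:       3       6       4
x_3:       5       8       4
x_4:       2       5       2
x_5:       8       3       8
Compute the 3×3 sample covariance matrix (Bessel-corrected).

Step 1 — column means:
  mean(X_1) = (8 + 3 + 5 + 2 + 8) / 5 = 26/5 = 5.2
  mean(X_2) = (8 + 6 + 8 + 5 + 3) / 5 = 30/5 = 6
  mean(X_3) = (4 + 4 + 4 + 2 + 8) / 5 = 22/5 = 4.4

Step 2 — sample covariance S[i,j] = (1/(n-1)) · Σ_k (x_{k,i} - mean_i) · (x_{k,j} - mean_j), with n-1 = 4.
  S[X_1,X_1] = ((2.8)·(2.8) + (-2.2)·(-2.2) + (-0.2)·(-0.2) + (-3.2)·(-3.2) + (2.8)·(2.8)) / 4 = 30.8/4 = 7.7
  S[X_1,X_2] = ((2.8)·(2) + (-2.2)·(0) + (-0.2)·(2) + (-3.2)·(-1) + (2.8)·(-3)) / 4 = 0/4 = 0
  S[X_1,X_3] = ((2.8)·(-0.4) + (-2.2)·(-0.4) + (-0.2)·(-0.4) + (-3.2)·(-2.4) + (2.8)·(3.6)) / 4 = 17.6/4 = 4.4
  S[X_2,X_2] = ((2)·(2) + (0)·(0) + (2)·(2) + (-1)·(-1) + (-3)·(-3)) / 4 = 18/4 = 4.5
  S[X_2,X_3] = ((2)·(-0.4) + (0)·(-0.4) + (2)·(-0.4) + (-1)·(-2.4) + (-3)·(3.6)) / 4 = -10/4 = -2.5
  S[X_3,X_3] = ((-0.4)·(-0.4) + (-0.4)·(-0.4) + (-0.4)·(-0.4) + (-2.4)·(-2.4) + (3.6)·(3.6)) / 4 = 19.2/4 = 4.8

S is symmetric (S[j,i] = S[i,j]). Assembling:

S = [[7.7, 0, 4.4],
 [0, 4.5, -2.5],
 [4.4, -2.5, 4.8]]


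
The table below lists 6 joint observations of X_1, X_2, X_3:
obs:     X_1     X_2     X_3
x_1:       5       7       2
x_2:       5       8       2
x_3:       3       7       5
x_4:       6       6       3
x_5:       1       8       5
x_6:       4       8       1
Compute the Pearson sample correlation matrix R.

Step 1 — column means:
  mean(X_1) = (5 + 5 + 3 + 6 + 1 + 4) / 6 = 24/6 = 4
  mean(X_2) = (7 + 8 + 7 + 6 + 8 + 8) / 6 = 44/6 = 7.3333
  mean(X_3) = (2 + 2 + 5 + 3 + 5 + 1) / 6 = 18/6 = 3

Step 2 — sample variances and covariances s[i,j] = (1/(n-1)) · Σ_k (x_{k,i} - mean_i) · (x_{k,j} - mean_j), with n-1 = 5:
  s[X_1,X_1] = ((1)·(1) + (1)·(1) + (-1)·(-1) + (2)·(2) + (-3)·(-3) + (0)·(0)) / 5 = 16/5 = 3.2
  s[X_1,X_2] = ((1)·(-0.3333) + (1)·(0.6667) + (-1)·(-0.3333) + (2)·(-1.3333) + (-3)·(0.6667) + (0)·(0.6667)) / 5 = -4/5 = -0.8
  s[X_1,X_3] = ((1)·(-1) + (1)·(-1) + (-1)·(2) + (2)·(0) + (-3)·(2) + (0)·(-2)) / 5 = -10/5 = -2
  s[X_2,X_2] = ((-0.3333)·(-0.3333) + (0.6667)·(0.6667) + (-0.3333)·(-0.3333) + (-1.3333)·(-1.3333) + (0.6667)·(0.6667) + (0.6667)·(0.6667)) / 5 = 3.3333/5 = 0.6667
  s[X_2,X_3] = ((-0.3333)·(-1) + (0.6667)·(-1) + (-0.3333)·(2) + (-1.3333)·(0) + (0.6667)·(2) + (0.6667)·(-2)) / 5 = -1/5 = -0.2
  s[X_3,X_3] = ((-1)·(-1) + (-1)·(-1) + (2)·(2) + (0)·(0) + (2)·(2) + (-2)·(-2)) / 5 = 14/5 = 2.8
  Sample standard deviations s_i = √(s[i,i]):
  s(X_1) = √(3.2) = 1.7889
  s(X_2) = √(0.6667) = 0.8165
  s(X_3) = √(2.8) = 1.6733

Step 3 — r_{ij} = s_{ij} / (s_i · s_j):
  r[X_1,X_1] = 1 (diagonal).
  r[X_1,X_2] = -0.8 / (1.7889 · 0.8165) = -0.8 / 1.4606 = -0.5477
  r[X_1,X_3] = -2 / (1.7889 · 1.6733) = -2 / 2.9933 = -0.6682
  r[X_2,X_2] = 1 (diagonal).
  r[X_2,X_3] = -0.2 / (0.8165 · 1.6733) = -0.2 / 1.3663 = -0.1464
  r[X_3,X_3] = 1 (diagonal).

R is symmetric with unit diagonal. Assembling:

R = [[1, -0.5477, -0.6682],
 [-0.5477, 1, -0.1464],
 [-0.6682, -0.1464, 1]]


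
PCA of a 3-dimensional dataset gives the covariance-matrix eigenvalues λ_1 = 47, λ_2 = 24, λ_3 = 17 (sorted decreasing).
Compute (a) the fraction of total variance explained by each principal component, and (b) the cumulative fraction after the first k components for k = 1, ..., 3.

Step 1 — total variance = trace(Sigma) = Σ λ_i = 47 + 24 + 17 = 88.

Step 2 — fraction explained by component i = λ_i / Σ λ:
  PC1: 47/88 = 0.5341
  PC2: 24/88 = 0.2727
  PC3: 17/88 = 0.1932

Step 3 — cumulative fraction after k components = (λ_1 + ... + λ_k) / Σ λ:
  k = 1: 47/88 = 0.5341
  k = 2: (47 + 24)/88 = 71/88 = 0.8068
  k = 3: (47 + 24 + 17)/88 = 88/88 = 1

Summary (fraction, with percent):

explained: PC1 0.5341 (53.41%), PC2 0.2727 (27.27%), PC3 0.1932 (19.32%);  cumulative: 0.5341, 0.8068, 1


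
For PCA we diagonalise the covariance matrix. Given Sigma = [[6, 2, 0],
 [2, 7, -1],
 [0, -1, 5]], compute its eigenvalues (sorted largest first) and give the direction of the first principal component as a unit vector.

Step 1 — characteristic polynomial p(λ) = det(λI - Sigma) = λ³ - tr·λ² + c_1·λ - det, where tr = trace, c_1 = sum of the principal 2×2 minors, det = det(Sigma):
  tr = 6 + 7 + 5 = 18,
  c_1 = (6·7 - (2)²) + (6·5 - (0)²) + (7·5 - (-1)²) = 38 + 30 + 34 = 102,
  det = 6·(7·5 - (-1)²) - (2)·((2)·5 - (-1)·(0)) + (0)·((2)·(-1) - 7·(0)) = 6·(34) - (2)·(10) + (0)·(-2) = 184.
  So p(λ) = λ³ - 18λ² + 102λ - 184.
Step 2 — look for an integer root (rational root theorem: any rational root is an integer divisor of 184). Testing λ = 4:
  p(4) = 64 - 288 + 408 - 184 = 0  ✓
  Dividing out (λ - 4): p(λ) = (λ - 4)(λ² - 14λ + 46).
Step 3 — remaining eigenvalues from the quadratic λ² - 14λ + 46 = 0:
  Δ = 14² - 4·46 = 196 - 184 = 12,  λ = (14 ± √12)/2 = (14 ± 3.4641)/2 ≈ 8.7321 or 5.2679.
  Sorted: λ_1 = 8.7321,  λ_2 = 5.2679,  λ_3 = 4  (check: sum = 18 = tr ✓).

Step 4 — unit eigenvector for λ_1 ≈ 8.7321: v spans the null space of (Sigma - λ_1 I), whose rows are
  r_1 = (-2.7321, 2, 0),  r_2 = (2, -1.7321, -1),  r_3 = (0, -1, -3.7321).
  v is orthogonal to every row, so take v ∝ r_1 × r_2 = ((2)·(-1) - (0)·(-1.7321), (0)·(2) - (-2.7321)·(-1), (-2.7321)·(-1.7321) - (2)·(2)) ≈ (-2, -2.7321, 0.7321).
  Rescale (multiply by -1 so the first nonzero entry is positive): u = (2, 2.7321, -0.7321).
  ||u|| = √((2)² + (2.7321)² + (-0.7321)²) = √(12) ≈ 3.4641,  v_1 = u/||u|| ≈ (0.5774, 0.7887, -0.2113) (||v_1|| = 1).

λ_1 = 8.7321,  λ_2 = 5.2679,  λ_3 = 4;  v_1 ≈ (0.5774, 0.7887, -0.2113)


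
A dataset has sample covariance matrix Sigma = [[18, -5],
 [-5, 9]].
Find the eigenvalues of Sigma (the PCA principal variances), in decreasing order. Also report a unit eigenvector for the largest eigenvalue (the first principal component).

Step 1 — characteristic polynomial of 2×2 Sigma:
  det(Sigma - λI) = λ² - trace · λ + det = 0.
  trace = 18 + 9 = 27, det = 18·9 - (-5)² = 137.
Step 2 — discriminant:
  Δ = trace² - 4·det = 729 - 548 = 181.
Step 3 — eigenvalues:
  λ = (trace ± √Δ)/2 = (27 ± 13.4536)/2,
  λ_1 = 20.2268,  λ_2 = 6.7732.

Step 4 — unit eigenvector for λ_1: solve (Sigma - λ_1 I)v = 0. First row:
  (18 - 20.2268)·v_x + (-5)·v_y = 0, i.e. (-2.2268)·v_x + (-5)·v_y = 0,
  so v ∝ (b, λ_1 - a) = (-5, 2.2268); multiply by -1 so the first entry is positive: u = (5, -2.2268).
  ||u|| = √((5)² + (-2.2268)²) = √(29.9587) ≈ 5.4735,
  v_1 = u/||u|| ≈ (0.9135, -0.4068) (||v_1|| = 1).

λ_1 = 20.2268,  λ_2 = 6.7732;  v_1 ≈ (0.9135, -0.4068)


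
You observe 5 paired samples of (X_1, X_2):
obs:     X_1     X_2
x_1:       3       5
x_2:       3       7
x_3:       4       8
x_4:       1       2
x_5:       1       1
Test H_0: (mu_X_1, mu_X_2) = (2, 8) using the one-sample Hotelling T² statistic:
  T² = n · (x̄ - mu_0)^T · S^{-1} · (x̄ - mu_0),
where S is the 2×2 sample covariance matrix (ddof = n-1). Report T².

Step 1 — sample mean vector:
  mean(X_1) = (3 + 3 + 4 + 1 + 1) / 5 = 12/5 = 2.4
  mean(X_2) = (5 + 7 + 8 + 2 + 1) / 5 = 23/5 = 4.6
  x̄ = (2.4, 4.6),  deviation x̄ - mu_0 = (2.4, 4.6) - (2, 8) = (0.4, -3.4).

Step 2 — sample covariance matrix, S[i,j] = (1/(n-1)) · Σ_k (x_{k,i} - mean_i) · (x_{k,j} - mean_j), divisor n-1 = 4:
  S[X_1,X_1] = ((0.6)·(0.6) + (0.6)·(0.6) + (1.6)·(1.6) + (-1.4)·(-1.4) + (-1.4)·(-1.4)) / 4 = 7.2/4 = 1.8
  S[X_1,X_2] = ((0.6)·(0.4) + (0.6)·(2.4) + (1.6)·(3.4) + (-1.4)·(-2.6) + (-1.4)·(-3.6)) / 4 = 15.8/4 = 3.95
  S[X_2,X_2] = ((0.4)·(0.4) + (2.4)·(2.4) + (3.4)·(3.4) + (-2.6)·(-2.6) + (-3.6)·(-3.6)) / 4 = 37.2/4 = 9.3
  S = [[1.8, 3.95],
 [3.95, 9.3]].

Step 3 — invert S. det(S) = 1.8·9.3 - (3.95)² = 1.1375.
  S^{-1} = (1/det) · [[d, -b], [-b, a]] = [[8.1758, -3.4725],
 [-3.4725, 1.5824]].

Step 4 — quadratic form (x̄ - mu_0)^T · S^{-1} · (x̄ - mu_0):
  S^{-1} · (x̄ - mu_0) = (15.0769, -6.7692),
  (x̄ - mu_0)^T · [...] = (0.4)·(15.0769) + (-3.4)·(-6.7692) = 29.0462.

Step 5 — scale by n: T² = 5 · 29.0462 = 145.2308.

T² ≈ 145.2308


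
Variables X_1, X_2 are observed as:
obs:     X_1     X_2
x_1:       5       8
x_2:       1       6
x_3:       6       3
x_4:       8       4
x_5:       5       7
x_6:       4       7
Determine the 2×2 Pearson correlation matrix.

Step 1 — column means:
  mean(X_1) = (5 + 1 + 6 + 8 + 5 + 4) / 6 = 29/6 = 4.8333
  mean(X_2) = (8 + 6 + 3 + 4 + 7 + 7) / 6 = 35/6 = 5.8333

Step 2 — sample variances and covariances s[i,j] = (1/(n-1)) · Σ_k (x_{k,i} - mean_i) · (x_{k,j} - mean_j), with n-1 = 5:
  s[X_1,X_1] = ((0.1667)·(0.1667) + (-3.8333)·(-3.8333) + (1.1667)·(1.1667) + (3.1667)·(3.1667) + (0.1667)·(0.1667) + (-0.8333)·(-0.8333)) / 5 = 26.8333/5 = 5.3667
  s[X_1,X_2] = ((0.1667)·(2.1667) + (-3.8333)·(0.1667) + (1.1667)·(-2.8333) + (3.1667)·(-1.8333) + (0.1667)·(1.1667) + (-0.8333)·(1.1667)) / 5 = -10.1667/5 = -2.0333
  s[X_2,X_2] = ((2.1667)·(2.1667) + (0.1667)·(0.1667) + (-2.8333)·(-2.8333) + (-1.8333)·(-1.8333) + (1.1667)·(1.1667) + (1.1667)·(1.1667)) / 5 = 18.8333/5 = 3.7667
  Sample standard deviations s_i = √(s[i,i]):
  s(X_1) = √(5.3667) = 2.3166
  s(X_2) = √(3.7667) = 1.9408

Step 3 — r_{ij} = s_{ij} / (s_i · s_j):
  r[X_1,X_1] = 1 (diagonal).
  r[X_1,X_2] = -2.0333 / (2.3166 · 1.9408) = -2.0333 / 4.496 = -0.4522
  r[X_2,X_2] = 1 (diagonal).

R is symmetric with unit diagonal. Assembling:

R = [[1, -0.4522],
 [-0.4522, 1]]


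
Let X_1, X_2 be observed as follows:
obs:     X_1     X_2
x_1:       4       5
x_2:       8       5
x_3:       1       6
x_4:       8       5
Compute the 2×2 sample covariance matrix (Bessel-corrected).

Step 1 — column means:
  mean(X_1) = (4 + 8 + 1 + 8) / 4 = 21/4 = 5.25
  mean(X_2) = (5 + 5 + 6 + 5) / 4 = 21/4 = 5.25

Step 2 — sample covariance S[i,j] = (1/(n-1)) · Σ_k (x_{k,i} - mean_i) · (x_{k,j} - mean_j), with n-1 = 3.
  S[X_1,X_1] = ((-1.25)·(-1.25) + (2.75)·(2.75) + (-4.25)·(-4.25) + (2.75)·(2.75)) / 3 = 34.75/3 = 11.5833
  S[X_1,X_2] = ((-1.25)·(-0.25) + (2.75)·(-0.25) + (-4.25)·(0.75) + (2.75)·(-0.25)) / 3 = -4.25/3 = -1.4167
  S[X_2,X_2] = ((-0.25)·(-0.25) + (-0.25)·(-0.25) + (0.75)·(0.75) + (-0.25)·(-0.25)) / 3 = 0.75/3 = 0.25

S is symmetric (S[j,i] = S[i,j]). Assembling:

S = [[11.5833, -1.4167],
 [-1.4167, 0.25]]


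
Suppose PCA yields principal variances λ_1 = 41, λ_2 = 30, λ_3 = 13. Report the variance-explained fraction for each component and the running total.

Step 1 — total variance = trace(Sigma) = Σ λ_i = 41 + 30 + 13 = 84.

Step 2 — fraction explained by component i = λ_i / Σ λ:
  PC1: 41/84 = 0.4881
  PC2: 30/84 = 0.3571
  PC3: 13/84 = 0.1548

Step 3 — cumulative fraction after k components = (λ_1 + ... + λ_k) / Σ λ:
  k = 1: 41/84 = 0.4881
  k = 2: (41 + 30)/84 = 71/84 = 0.8452
  k = 3: (41 + 30 + 13)/84 = 84/84 = 1

Summary (fraction, with percent):

explained: PC1 0.4881 (48.81%), PC2 0.3571 (35.71%), PC3 0.1548 (15.48%);  cumulative: 0.4881, 0.8452, 1


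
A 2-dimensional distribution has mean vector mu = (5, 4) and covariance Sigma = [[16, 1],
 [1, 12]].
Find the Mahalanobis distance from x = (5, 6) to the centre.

Step 1 — centre the observation: (x - mu) = (0, 2).

Step 2 — invert Sigma. det(Sigma) = 16·12 - (1)² = 191.
  Sigma^{-1} = (1/det) · [[d, -b], [-b, a]] = [[0.0628, -0.0052],
 [-0.0052, 0.0838]].

Step 3 — form the quadratic (x - mu)^T · Sigma^{-1} · (x - mu):
  Sigma^{-1} · (x - mu) = (-0.0105, 0.1675).
  (x - mu)^T · [Sigma^{-1} · (x - mu)] = (0)·(-0.0105) + (2)·(0.1675) = 0.3351.

Step 4 — take square root: d = √(0.3351) ≈ 0.5789.

d(x, mu) = √(0.3351) ≈ 0.5789


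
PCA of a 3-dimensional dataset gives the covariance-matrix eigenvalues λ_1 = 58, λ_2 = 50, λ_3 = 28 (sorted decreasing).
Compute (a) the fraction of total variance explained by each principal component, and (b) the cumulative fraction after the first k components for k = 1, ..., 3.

Step 1 — total variance = trace(Sigma) = Σ λ_i = 58 + 50 + 28 = 136.

Step 2 — fraction explained by component i = λ_i / Σ λ:
  PC1: 58/136 = 0.4265
  PC2: 50/136 = 0.3676
  PC3: 28/136 = 0.2059

Step 3 — cumulative fraction after k components = (λ_1 + ... + λ_k) / Σ λ:
  k = 1: 58/136 = 0.4265
  k = 2: (58 + 50)/136 = 108/136 = 0.7941
  k = 3: (58 + 50 + 28)/136 = 136/136 = 1

Summary (fraction, with percent):

explained: PC1 0.4265 (42.65%), PC2 0.3676 (36.76%), PC3 0.2059 (20.59%);  cumulative: 0.4265, 0.7941, 1


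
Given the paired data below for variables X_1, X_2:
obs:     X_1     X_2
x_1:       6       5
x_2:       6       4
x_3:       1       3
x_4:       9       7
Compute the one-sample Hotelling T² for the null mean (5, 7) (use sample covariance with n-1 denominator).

Step 1 — sample mean vector:
  mean(X_1) = (6 + 6 + 1 + 9) / 4 = 22/4 = 5.5
  mean(X_2) = (5 + 4 + 3 + 7) / 4 = 19/4 = 4.75
  x̄ = (5.5, 4.75),  deviation x̄ - mu_0 = (5.5, 4.75) - (5, 7) = (0.5, -2.25).

Step 2 — sample covariance matrix, S[i,j] = (1/(n-1)) · Σ_k (x_{k,i} - mean_i) · (x_{k,j} - mean_j), divisor n-1 = 3:
  S[X_1,X_1] = ((0.5)·(0.5) + (0.5)·(0.5) + (-4.5)·(-4.5) + (3.5)·(3.5)) / 3 = 33/3 = 11
  S[X_1,X_2] = ((0.5)·(0.25) + (0.5)·(-0.75) + (-4.5)·(-1.75) + (3.5)·(2.25)) / 3 = 15.5/3 = 5.1667
  S[X_2,X_2] = ((0.25)·(0.25) + (-0.75)·(-0.75) + (-1.75)·(-1.75) + (2.25)·(2.25)) / 3 = 8.75/3 = 2.9167
  S = [[11, 5.1667],
 [5.1667, 2.9167]].

Step 3 — invert S. det(S) = 11·2.9167 - (5.1667)² = 5.3889.
  S^{-1} = (1/det) · [[d, -b], [-b, a]] = [[0.5412, -0.9588],
 [-0.9588, 2.0412]].

Step 4 — quadratic form (x̄ - mu_0)^T · S^{-1} · (x̄ - mu_0):
  S^{-1} · (x̄ - mu_0) = (2.4278, -5.0722),
  (x̄ - mu_0)^T · [...] = (0.5)·(2.4278) + (-2.25)·(-5.0722) = 12.6263.

Step 5 — scale by n: T² = 4 · 12.6263 = 50.5052.

T² ≈ 50.5052


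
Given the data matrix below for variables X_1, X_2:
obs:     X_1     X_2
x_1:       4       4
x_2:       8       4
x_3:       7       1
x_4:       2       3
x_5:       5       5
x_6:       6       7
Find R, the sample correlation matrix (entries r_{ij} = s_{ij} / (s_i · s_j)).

Step 1 — column means:
  mean(X_1) = (4 + 8 + 7 + 2 + 5 + 6) / 6 = 32/6 = 5.3333
  mean(X_2) = (4 + 4 + 1 + 3 + 5 + 7) / 6 = 24/6 = 4

Step 2 — sample variances and covariances s[i,j] = (1/(n-1)) · Σ_k (x_{k,i} - mean_i) · (x_{k,j} - mean_j), with n-1 = 5:
  s[X_1,X_1] = ((-1.3333)·(-1.3333) + (2.6667)·(2.6667) + (1.6667)·(1.6667) + (-3.3333)·(-3.3333) + (-0.3333)·(-0.3333) + (0.6667)·(0.6667)) / 5 = 23.3333/5 = 4.6667
  s[X_1,X_2] = ((-1.3333)·(0) + (2.6667)·(0) + (1.6667)·(-3) + (-3.3333)·(-1) + (-0.3333)·(1) + (0.6667)·(3)) / 5 = 0/5 = 0
  s[X_2,X_2] = ((0)·(0) + (0)·(0) + (-3)·(-3) + (-1)·(-1) + (1)·(1) + (3)·(3)) / 5 = 20/5 = 4
  Sample standard deviations s_i = √(s[i,i]):
  s(X_1) = √(4.6667) = 2.1602
  s(X_2) = √(4) = 2

Step 3 — r_{ij} = s_{ij} / (s_i · s_j):
  r[X_1,X_1] = 1 (diagonal).
  r[X_1,X_2] = 0 / (2.1602 · 2) = 0 / 4.3205 = 0
  r[X_2,X_2] = 1 (diagonal).

R is symmetric with unit diagonal. Assembling:

R = [[1, 0],
 [0, 1]]


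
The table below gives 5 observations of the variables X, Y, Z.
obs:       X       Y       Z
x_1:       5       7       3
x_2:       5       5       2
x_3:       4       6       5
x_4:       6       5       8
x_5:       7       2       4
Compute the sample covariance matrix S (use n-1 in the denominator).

Step 1 — column means:
  mean(X) = (5 + 5 + 4 + 6 + 7) / 5 = 27/5 = 5.4
  mean(Y) = (7 + 5 + 6 + 5 + 2) / 5 = 25/5 = 5
  mean(Z) = (3 + 2 + 5 + 8 + 4) / 5 = 22/5 = 4.4

Step 2 — sample covariance S[i,j] = (1/(n-1)) · Σ_k (x_{k,i} - mean_i) · (x_{k,j} - mean_j), with n-1 = 4.
  S[X,X] = ((-0.4)·(-0.4) + (-0.4)·(-0.4) + (-1.4)·(-1.4) + (0.6)·(0.6) + (1.6)·(1.6)) / 4 = 5.2/4 = 1.3
  S[X,Y] = ((-0.4)·(2) + (-0.4)·(0) + (-1.4)·(1) + (0.6)·(0) + (1.6)·(-3)) / 4 = -7/4 = -1.75
  S[X,Z] = ((-0.4)·(-1.4) + (-0.4)·(-2.4) + (-1.4)·(0.6) + (0.6)·(3.6) + (1.6)·(-0.4)) / 4 = 2.2/4 = 0.55
  S[Y,Y] = ((2)·(2) + (0)·(0) + (1)·(1) + (0)·(0) + (-3)·(-3)) / 4 = 14/4 = 3.5
  S[Y,Z] = ((2)·(-1.4) + (0)·(-2.4) + (1)·(0.6) + (0)·(3.6) + (-3)·(-0.4)) / 4 = -1/4 = -0.25
  S[Z,Z] = ((-1.4)·(-1.4) + (-2.4)·(-2.4) + (0.6)·(0.6) + (3.6)·(3.6) + (-0.4)·(-0.4)) / 4 = 21.2/4 = 5.3

S is symmetric (S[j,i] = S[i,j]). Assembling:

S = [[1.3, -1.75, 0.55],
 [-1.75, 3.5, -0.25],
 [0.55, -0.25, 5.3]]


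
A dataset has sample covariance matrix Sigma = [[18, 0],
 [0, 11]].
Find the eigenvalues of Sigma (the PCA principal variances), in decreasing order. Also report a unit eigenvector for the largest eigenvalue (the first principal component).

Step 1 — characteristic polynomial of 2×2 Sigma:
  det(Sigma - λI) = λ² - trace · λ + det = 0.
  trace = 18 + 11 = 29, det = 18·11 - (0)² = 198.
Step 2 — discriminant:
  Δ = trace² - 4·det = 841 - 792 = 49.
Step 3 — eigenvalues:
  λ = (trace ± √Δ)/2 = (29 ± 7)/2,
  λ_1 = 18,  λ_2 = 11.

Step 4 — unit eigenvector for λ_1: Sigma is diagonal, so its eigenvectors are the coordinate axes. λ_1 = 18 is the diagonal entry on the first coordinate axis, hence
  v_1 = (1, 0) (||v_1|| = 1).

λ_1 = 18,  λ_2 = 11;  v_1 ≈ (1, 0)


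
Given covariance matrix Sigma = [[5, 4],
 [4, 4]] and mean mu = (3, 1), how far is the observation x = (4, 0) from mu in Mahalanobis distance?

Step 1 — centre the observation: (x - mu) = (1, -1).

Step 2 — invert Sigma. det(Sigma) = 5·4 - (4)² = 4.
  Sigma^{-1} = (1/det) · [[d, -b], [-b, a]] = [[1, -1],
 [-1, 1.25]].

Step 3 — form the quadratic (x - mu)^T · Sigma^{-1} · (x - mu):
  Sigma^{-1} · (x - mu) = (2, -2.25).
  (x - mu)^T · [Sigma^{-1} · (x - mu)] = (1)·(2) + (-1)·(-2.25) = 4.25.

Step 4 — take square root: d = √(4.25) ≈ 2.0616.

d(x, mu) = √(4.25) ≈ 2.0616


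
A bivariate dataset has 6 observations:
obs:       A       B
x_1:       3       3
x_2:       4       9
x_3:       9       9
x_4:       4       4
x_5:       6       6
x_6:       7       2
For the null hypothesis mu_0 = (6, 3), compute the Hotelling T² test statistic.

Step 1 — sample mean vector:
  mean(A) = (3 + 4 + 9 + 4 + 6 + 7) / 6 = 33/6 = 5.5
  mean(B) = (3 + 9 + 9 + 4 + 6 + 2) / 6 = 33/6 = 5.5
  x̄ = (5.5, 5.5),  deviation x̄ - mu_0 = (5.5, 5.5) - (6, 3) = (-0.5, 2.5).

Step 2 — sample covariance matrix, S[i,j] = (1/(n-1)) · Σ_k (x_{k,i} - mean_i) · (x_{k,j} - mean_j), divisor n-1 = 5:
  S[A,A] = ((-2.5)·(-2.5) + (-1.5)·(-1.5) + (3.5)·(3.5) + (-1.5)·(-1.5) + (0.5)·(0.5) + (1.5)·(1.5)) / 5 = 25.5/5 = 5.1
  S[A,B] = ((-2.5)·(-2.5) + (-1.5)·(3.5) + (3.5)·(3.5) + (-1.5)·(-1.5) + (0.5)·(0.5) + (1.5)·(-3.5)) / 5 = 10.5/5 = 2.1
  S[B,B] = ((-2.5)·(-2.5) + (3.5)·(3.5) + (3.5)·(3.5) + (-1.5)·(-1.5) + (0.5)·(0.5) + (-3.5)·(-3.5)) / 5 = 45.5/5 = 9.1
  S = [[5.1, 2.1],
 [2.1, 9.1]].

Step 3 — invert S. det(S) = 5.1·9.1 - (2.1)² = 42.
  S^{-1} = (1/det) · [[d, -b], [-b, a]] = [[0.2167, -0.05],
 [-0.05, 0.1214]].

Step 4 — quadratic form (x̄ - mu_0)^T · S^{-1} · (x̄ - mu_0):
  S^{-1} · (x̄ - mu_0) = (-0.2333, 0.3286),
  (x̄ - mu_0)^T · [...] = (-0.5)·(-0.2333) + (2.5)·(0.3286) = 0.9381.

Step 5 — scale by n: T² = 6 · 0.9381 = 5.6286.

T² ≈ 5.6286


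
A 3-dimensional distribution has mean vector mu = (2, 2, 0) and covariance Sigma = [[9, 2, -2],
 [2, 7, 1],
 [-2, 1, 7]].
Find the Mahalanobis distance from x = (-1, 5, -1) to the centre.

Step 1 — centre the observation: (x - mu) = (-3, 3, -1).

Step 2 — invert Sigma (cofactor / det for 3×3, or solve directly):
  Sigma^{-1} = [[0.1304, -0.0435, 0.0435],
 [-0.0435, 0.1603, -0.0353],
 [0.0435, -0.0353, 0.1603]].

Step 3 — form the quadratic (x - mu)^T · Sigma^{-1} · (x - mu):
  Sigma^{-1} · (x - mu) = (-0.5652, 0.6467, -0.3967).
  (x - mu)^T · [Sigma^{-1} · (x - mu)] = (-3)·(-0.5652) + (3)·(0.6467) + (-1)·(-0.3967) = 4.0326.

Step 4 — take square root: d = √(4.0326) ≈ 2.0081.

d(x, mu) = √(4.0326) ≈ 2.0081


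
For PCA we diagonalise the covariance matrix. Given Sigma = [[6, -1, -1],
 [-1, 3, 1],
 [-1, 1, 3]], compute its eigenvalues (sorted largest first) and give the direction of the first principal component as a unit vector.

Step 1 — characteristic polynomial p(λ) = det(λI - Sigma) = λ³ - tr·λ² + c_1·λ - det, where tr = trace, c_1 = sum of the principal 2×2 minors, det = det(Sigma):
  tr = 6 + 3 + 3 = 12,
  c_1 = (6·3 - (-1)²) + (6·3 - (-1)²) + (3·3 - (1)²) = 17 + 17 + 8 = 42,
  det = 6·(3·3 - (1)²) - (-1)·((-1)·3 - (1)·(-1)) + (-1)·((-1)·(1) - 3·(-1)) = 6·(8) - (-1)·(-2) + (-1)·(2) = 44.
  So p(λ) = λ³ - 12λ² + 42λ - 44.
Step 2 — look for an integer root (rational root theorem: any rational root is an integer divisor of 44). Testing λ = 2:
  p(2) = 8 - 48 + 84 - 44 = 0  ✓
  Dividing out (λ - 2): p(λ) = (λ - 2)(λ² - 10λ + 22).
Step 3 — remaining eigenvalues from the quadratic λ² - 10λ + 22 = 0:
  Δ = 10² - 4·22 = 100 - 88 = 12,  λ = (10 ± √12)/2 = (10 ± 3.4641)/2 ≈ 6.7321 or 3.2679.
  Sorted: λ_1 = 6.7321,  λ_2 = 3.2679,  λ_3 = 2  (check: sum = 12 = tr ✓).

Step 4 — unit eigenvector for λ_1 ≈ 6.7321: v spans the null space of (Sigma - λ_1 I), whose rows are
  r_1 = (-0.7321, -1, -1),  r_2 = (-1, -3.7321, 1),  r_3 = (-1, 1, -3.7321).
  v is orthogonal to every row, so take v ∝ r_1 × r_2 = ((-1)·(1) - (-1)·(-3.7321), (-1)·(-1) - (-0.7321)·(1), (-0.7321)·(-3.7321) - (-1)·(-1)) ≈ (-4.7321, 1.7321, 1.7321).
  Rescale (multiply by -1 so the first nonzero entry is positive): u = (4.7321, -1.7321, -1.7321).
  ||u|| = √((4.7321)² + (-1.7321)² + (-1.7321)²) = √(28.3923) ≈ 5.3284,  v_1 = u/||u|| ≈ (0.8881, -0.3251, -0.3251) (||v_1|| = 1).

λ_1 = 6.7321,  λ_2 = 3.2679,  λ_3 = 2;  v_1 ≈ (0.8881, -0.3251, -0.3251)


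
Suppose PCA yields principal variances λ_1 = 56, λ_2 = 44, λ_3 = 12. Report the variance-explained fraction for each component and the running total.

Step 1 — total variance = trace(Sigma) = Σ λ_i = 56 + 44 + 12 = 112.

Step 2 — fraction explained by component i = λ_i / Σ λ:
  PC1: 56/112 = 0.5
  PC2: 44/112 = 0.3929
  PC3: 12/112 = 0.1071

Step 3 — cumulative fraction after k components = (λ_1 + ... + λ_k) / Σ λ:
  k = 1: 56/112 = 0.5
  k = 2: (56 + 44)/112 = 100/112 = 0.8929
  k = 3: (56 + 44 + 12)/112 = 112/112 = 1

Summary (fraction, with percent):

explained: PC1 0.5 (50%), PC2 0.3929 (39.29%), PC3 0.1071 (10.71%);  cumulative: 0.5, 0.8929, 1


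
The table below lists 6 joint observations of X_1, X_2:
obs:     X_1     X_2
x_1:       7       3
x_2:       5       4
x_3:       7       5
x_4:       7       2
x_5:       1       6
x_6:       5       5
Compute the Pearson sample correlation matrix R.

Step 1 — column means:
  mean(X_1) = (7 + 5 + 7 + 7 + 1 + 5) / 6 = 32/6 = 5.3333
  mean(X_2) = (3 + 4 + 5 + 2 + 6 + 5) / 6 = 25/6 = 4.1667

Step 2 — sample variances and covariances s[i,j] = (1/(n-1)) · Σ_k (x_{k,i} - mean_i) · (x_{k,j} - mean_j), with n-1 = 5:
  s[X_1,X_1] = ((1.6667)·(1.6667) + (-0.3333)·(-0.3333) + (1.6667)·(1.6667) + (1.6667)·(1.6667) + (-4.3333)·(-4.3333) + (-0.3333)·(-0.3333)) / 5 = 27.3333/5 = 5.4667
  s[X_1,X_2] = ((1.6667)·(-1.1667) + (-0.3333)·(-0.1667) + (1.6667)·(0.8333) + (1.6667)·(-2.1667) + (-4.3333)·(1.8333) + (-0.3333)·(0.8333)) / 5 = -12.3333/5 = -2.4667
  s[X_2,X_2] = ((-1.1667)·(-1.1667) + (-0.1667)·(-0.1667) + (0.8333)·(0.8333) + (-2.1667)·(-2.1667) + (1.8333)·(1.8333) + (0.8333)·(0.8333)) / 5 = 10.8333/5 = 2.1667
  Sample standard deviations s_i = √(s[i,i]):
  s(X_1) = √(5.4667) = 2.3381
  s(X_2) = √(2.1667) = 1.472

Step 3 — r_{ij} = s_{ij} / (s_i · s_j):
  r[X_1,X_1] = 1 (diagonal).
  r[X_1,X_2] = -2.4667 / (2.3381 · 1.472) = -2.4667 / 3.4416 = -0.7167
  r[X_2,X_2] = 1 (diagonal).

R is symmetric with unit diagonal. Assembling:

R = [[1, -0.7167],
 [-0.7167, 1]]


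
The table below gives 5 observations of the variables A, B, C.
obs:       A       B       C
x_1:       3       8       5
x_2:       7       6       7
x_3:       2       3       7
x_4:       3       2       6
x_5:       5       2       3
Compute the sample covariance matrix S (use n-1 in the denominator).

Step 1 — column means:
  mean(A) = (3 + 7 + 2 + 3 + 5) / 5 = 20/5 = 4
  mean(B) = (8 + 6 + 3 + 2 + 2) / 5 = 21/5 = 4.2
  mean(C) = (5 + 7 + 7 + 6 + 3) / 5 = 28/5 = 5.6

Step 2 — sample covariance S[i,j] = (1/(n-1)) · Σ_k (x_{k,i} - mean_i) · (x_{k,j} - mean_j), with n-1 = 4.
  S[A,A] = ((-1)·(-1) + (3)·(3) + (-2)·(-2) + (-1)·(-1) + (1)·(1)) / 4 = 16/4 = 4
  S[A,B] = ((-1)·(3.8) + (3)·(1.8) + (-2)·(-1.2) + (-1)·(-2.2) + (1)·(-2.2)) / 4 = 4/4 = 1
  S[A,C] = ((-1)·(-0.6) + (3)·(1.4) + (-2)·(1.4) + (-1)·(0.4) + (1)·(-2.6)) / 4 = -1/4 = -0.25
  S[B,B] = ((3.8)·(3.8) + (1.8)·(1.8) + (-1.2)·(-1.2) + (-2.2)·(-2.2) + (-2.2)·(-2.2)) / 4 = 28.8/4 = 7.2
  S[B,C] = ((3.8)·(-0.6) + (1.8)·(1.4) + (-1.2)·(1.4) + (-2.2)·(0.4) + (-2.2)·(-2.6)) / 4 = 3.4/4 = 0.85
  S[C,C] = ((-0.6)·(-0.6) + (1.4)·(1.4) + (1.4)·(1.4) + (0.4)·(0.4) + (-2.6)·(-2.6)) / 4 = 11.2/4 = 2.8

S is symmetric (S[j,i] = S[i,j]). Assembling:

S = [[4, 1, -0.25],
 [1, 7.2, 0.85],
 [-0.25, 0.85, 2.8]]


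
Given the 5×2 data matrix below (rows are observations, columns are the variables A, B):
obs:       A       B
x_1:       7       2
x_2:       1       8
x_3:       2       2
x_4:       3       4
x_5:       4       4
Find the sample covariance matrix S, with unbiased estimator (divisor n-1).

Step 1 — column means:
  mean(A) = (7 + 1 + 2 + 3 + 4) / 5 = 17/5 = 3.4
  mean(B) = (2 + 8 + 2 + 4 + 4) / 5 = 20/5 = 4

Step 2 — sample covariance S[i,j] = (1/(n-1)) · Σ_k (x_{k,i} - mean_i) · (x_{k,j} - mean_j), with n-1 = 4.
  S[A,A] = ((3.6)·(3.6) + (-2.4)·(-2.4) + (-1.4)·(-1.4) + (-0.4)·(-0.4) + (0.6)·(0.6)) / 4 = 21.2/4 = 5.3
  S[A,B] = ((3.6)·(-2) + (-2.4)·(4) + (-1.4)·(-2) + (-0.4)·(0) + (0.6)·(0)) / 4 = -14/4 = -3.5
  S[B,B] = ((-2)·(-2) + (4)·(4) + (-2)·(-2) + (0)·(0) + (0)·(0)) / 4 = 24/4 = 6

S is symmetric (S[j,i] = S[i,j]). Assembling:

S = [[5.3, -3.5],
 [-3.5, 6]]


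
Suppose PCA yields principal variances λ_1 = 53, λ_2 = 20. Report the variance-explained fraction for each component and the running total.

Step 1 — total variance = trace(Sigma) = Σ λ_i = 53 + 20 = 73.

Step 2 — fraction explained by component i = λ_i / Σ λ:
  PC1: 53/73 = 0.726
  PC2: 20/73 = 0.274

Step 3 — cumulative fraction after k components = (λ_1 + ... + λ_k) / Σ λ:
  k = 1: 53/73 = 0.726
  k = 2: (53 + 20)/73 = 73/73 = 1

Summary (fraction, with percent):

explained: PC1 0.726 (72.6%), PC2 0.274 (27.4%);  cumulative: 0.726, 1


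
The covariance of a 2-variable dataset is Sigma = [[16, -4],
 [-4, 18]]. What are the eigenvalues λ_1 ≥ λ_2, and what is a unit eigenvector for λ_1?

Step 1 — characteristic polynomial of 2×2 Sigma:
  det(Sigma - λI) = λ² - trace · λ + det = 0.
  trace = 16 + 18 = 34, det = 16·18 - (-4)² = 272.
Step 2 — discriminant:
  Δ = trace² - 4·det = 1156 - 1088 = 68.
Step 3 — eigenvalues:
  λ = (trace ± √Δ)/2 = (34 ± 8.2462)/2,
  λ_1 = 21.1231,  λ_2 = 12.8769.

Step 4 — unit eigenvector for λ_1: solve (Sigma - λ_1 I)v = 0. First row:
  (16 - 21.1231)·v_x + (-4)·v_y = 0, i.e. (-5.1231)·v_x + (-4)·v_y = 0,
  so v ∝ (b, λ_1 - a) = (-4, 5.1231); multiply by -1 so the first entry is positive: u = (4, -5.1231).
  ||u|| = √((4)² + (-5.1231)²) = √(42.2462) ≈ 6.4997,
  v_1 = u/||u|| ≈ (0.6154, -0.7882) (||v_1|| = 1).

λ_1 = 21.1231,  λ_2 = 12.8769;  v_1 ≈ (0.6154, -0.7882)


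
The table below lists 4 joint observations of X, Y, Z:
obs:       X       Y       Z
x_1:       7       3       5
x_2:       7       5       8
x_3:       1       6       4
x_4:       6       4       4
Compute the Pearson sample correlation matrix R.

Step 1 — column means:
  mean(X) = (7 + 7 + 1 + 6) / 4 = 21/4 = 5.25
  mean(Y) = (3 + 5 + 6 + 4) / 4 = 18/4 = 4.5
  mean(Z) = (5 + 8 + 4 + 4) / 4 = 21/4 = 5.25

Step 2 — sample variances and covariances s[i,j] = (1/(n-1)) · Σ_k (x_{k,i} - mean_i) · (x_{k,j} - mean_j), with n-1 = 3:
  s[X,X] = ((1.75)·(1.75) + (1.75)·(1.75) + (-4.25)·(-4.25) + (0.75)·(0.75)) / 3 = 24.75/3 = 8.25
  s[X,Y] = ((1.75)·(-1.5) + (1.75)·(0.5) + (-4.25)·(1.5) + (0.75)·(-0.5)) / 3 = -8.5/3 = -2.8333
  s[X,Z] = ((1.75)·(-0.25) + (1.75)·(2.75) + (-4.25)·(-1.25) + (0.75)·(-1.25)) / 3 = 8.75/3 = 2.9167
  s[Y,Y] = ((-1.5)·(-1.5) + (0.5)·(0.5) + (1.5)·(1.5) + (-0.5)·(-0.5)) / 3 = 5/3 = 1.6667
  s[Y,Z] = ((-1.5)·(-0.25) + (0.5)·(2.75) + (1.5)·(-1.25) + (-0.5)·(-1.25)) / 3 = 0.5/3 = 0.1667
  s[Z,Z] = ((-0.25)·(-0.25) + (2.75)·(2.75) + (-1.25)·(-1.25) + (-1.25)·(-1.25)) / 3 = 10.75/3 = 3.5833
  Sample standard deviations s_i = √(s[i,i]):
  s(X) = √(8.25) = 2.8723
  s(Y) = √(1.6667) = 1.291
  s(Z) = √(3.5833) = 1.893

Step 3 — r_{ij} = s_{ij} / (s_i · s_j):
  r[X,X] = 1 (diagonal).
  r[X,Y] = -2.8333 / (2.8723 · 1.291) = -2.8333 / 3.7081 = -0.7641
  r[X,Z] = 2.9167 / (2.8723 · 1.893) = 2.9167 / 5.4371 = 0.5364
  r[Y,Y] = 1 (diagonal).
  r[Y,Z] = 0.1667 / (1.291 · 1.893) = 0.1667 / 2.4438 = 0.0682
  r[Z,Z] = 1 (diagonal).

R is symmetric with unit diagonal. Assembling:

R = [[1, -0.7641, 0.5364],
 [-0.7641, 1, 0.0682],
 [0.5364, 0.0682, 1]]


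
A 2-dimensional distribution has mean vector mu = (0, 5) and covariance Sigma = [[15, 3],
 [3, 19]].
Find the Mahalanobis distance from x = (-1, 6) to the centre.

Step 1 — centre the observation: (x - mu) = (-1, 1).

Step 2 — invert Sigma. det(Sigma) = 15·19 - (3)² = 276.
  Sigma^{-1} = (1/det) · [[d, -b], [-b, a]] = [[0.0688, -0.0109],
 [-0.0109, 0.0543]].

Step 3 — form the quadratic (x - mu)^T · Sigma^{-1} · (x - mu):
  Sigma^{-1} · (x - mu) = (-0.0797, 0.0652).
  (x - mu)^T · [Sigma^{-1} · (x - mu)] = (-1)·(-0.0797) + (1)·(0.0652) = 0.1449.

Step 4 — take square root: d = √(0.1449) ≈ 0.3807.

d(x, mu) = √(0.1449) ≈ 0.3807


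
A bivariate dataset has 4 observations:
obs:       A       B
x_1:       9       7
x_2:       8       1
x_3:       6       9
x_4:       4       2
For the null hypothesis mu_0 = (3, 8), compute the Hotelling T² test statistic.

Step 1 — sample mean vector:
  mean(A) = (9 + 8 + 6 + 4) / 4 = 27/4 = 6.75
  mean(B) = (7 + 1 + 9 + 2) / 4 = 19/4 = 4.75
  x̄ = (6.75, 4.75),  deviation x̄ - mu_0 = (6.75, 4.75) - (3, 8) = (3.75, -3.25).

Step 2 — sample covariance matrix, S[i,j] = (1/(n-1)) · Σ_k (x_{k,i} - mean_i) · (x_{k,j} - mean_j), divisor n-1 = 3:
  S[A,A] = ((2.25)·(2.25) + (1.25)·(1.25) + (-0.75)·(-0.75) + (-2.75)·(-2.75)) / 3 = 14.75/3 = 4.9167
  S[A,B] = ((2.25)·(2.25) + (1.25)·(-3.75) + (-0.75)·(4.25) + (-2.75)·(-2.75)) / 3 = 4.75/3 = 1.5833
  S[B,B] = ((2.25)·(2.25) + (-3.75)·(-3.75) + (4.25)·(4.25) + (-2.75)·(-2.75)) / 3 = 44.75/3 = 14.9167
  S = [[4.9167, 1.5833],
 [1.5833, 14.9167]].

Step 3 — invert S. det(S) = 4.9167·14.9167 - (1.5833)² = 70.8333.
  S^{-1} = (1/det) · [[d, -b], [-b, a]] = [[0.2106, -0.0224],
 [-0.0224, 0.0694]].

Step 4 — quadratic form (x̄ - mu_0)^T · S^{-1} · (x̄ - mu_0):
  S^{-1} · (x̄ - mu_0) = (0.8624, -0.3094),
  (x̄ - mu_0)^T · [...] = (3.75)·(0.8624) + (-3.25)·(-0.3094) = 4.2394.

Step 5 — scale by n: T² = 4 · 4.2394 = 16.9576.

T² ≈ 16.9576


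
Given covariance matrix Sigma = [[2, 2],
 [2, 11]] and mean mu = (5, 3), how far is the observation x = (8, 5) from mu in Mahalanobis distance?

Step 1 — centre the observation: (x - mu) = (3, 2).

Step 2 — invert Sigma. det(Sigma) = 2·11 - (2)² = 18.
  Sigma^{-1} = (1/det) · [[d, -b], [-b, a]] = [[0.6111, -0.1111],
 [-0.1111, 0.1111]].

Step 3 — form the quadratic (x - mu)^T · Sigma^{-1} · (x - mu):
  Sigma^{-1} · (x - mu) = (1.6111, -0.1111).
  (x - mu)^T · [Sigma^{-1} · (x - mu)] = (3)·(1.6111) + (2)·(-0.1111) = 4.6111.

Step 4 — take square root: d = √(4.6111) ≈ 2.1473.

d(x, mu) = √(4.6111) ≈ 2.1473


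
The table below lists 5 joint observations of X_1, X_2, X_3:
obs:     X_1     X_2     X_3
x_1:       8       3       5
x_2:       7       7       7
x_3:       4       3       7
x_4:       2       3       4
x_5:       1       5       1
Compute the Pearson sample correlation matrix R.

Step 1 — column means:
  mean(X_1) = (8 + 7 + 4 + 2 + 1) / 5 = 22/5 = 4.4
  mean(X_2) = (3 + 7 + 3 + 3 + 5) / 5 = 21/5 = 4.2
  mean(X_3) = (5 + 7 + 7 + 4 + 1) / 5 = 24/5 = 4.8

Step 2 — sample variances and covariances s[i,j] = (1/(n-1)) · Σ_k (x_{k,i} - mean_i) · (x_{k,j} - mean_j), with n-1 = 4:
  s[X_1,X_1] = ((3.6)·(3.6) + (2.6)·(2.6) + (-0.4)·(-0.4) + (-2.4)·(-2.4) + (-3.4)·(-3.4)) / 4 = 37.2/4 = 9.3
  s[X_1,X_2] = ((3.6)·(-1.2) + (2.6)·(2.8) + (-0.4)·(-1.2) + (-2.4)·(-1.2) + (-3.4)·(0.8)) / 4 = 3.6/4 = 0.9
  s[X_1,X_3] = ((3.6)·(0.2) + (2.6)·(2.2) + (-0.4)·(2.2) + (-2.4)·(-0.8) + (-3.4)·(-3.8)) / 4 = 20.4/4 = 5.1
  s[X_2,X_2] = ((-1.2)·(-1.2) + (2.8)·(2.8) + (-1.2)·(-1.2) + (-1.2)·(-1.2) + (0.8)·(0.8)) / 4 = 12.8/4 = 3.2
  s[X_2,X_3] = ((-1.2)·(0.2) + (2.8)·(2.2) + (-1.2)·(2.2) + (-1.2)·(-0.8) + (0.8)·(-3.8)) / 4 = 1.2/4 = 0.3
  s[X_3,X_3] = ((0.2)·(0.2) + (2.2)·(2.2) + (2.2)·(2.2) + (-0.8)·(-0.8) + (-3.8)·(-3.8)) / 4 = 24.8/4 = 6.2
  Sample standard deviations s_i = √(s[i,i]):
  s(X_1) = √(9.3) = 3.0496
  s(X_2) = √(3.2) = 1.7889
  s(X_3) = √(6.2) = 2.49

Step 3 — r_{ij} = s_{ij} / (s_i · s_j):
  r[X_1,X_1] = 1 (diagonal).
  r[X_1,X_2] = 0.9 / (3.0496 · 1.7889) = 0.9 / 5.4553 = 0.165
  r[X_1,X_3] = 5.1 / (3.0496 · 2.49) = 5.1 / 7.5934 = 0.6716
  r[X_2,X_2] = 1 (diagonal).
  r[X_2,X_3] = 0.3 / (1.7889 · 2.49) = 0.3 / 4.4542 = 0.0674
  r[X_3,X_3] = 1 (diagonal).

R is symmetric with unit diagonal. Assembling:

R = [[1, 0.165, 0.6716],
 [0.165, 1, 0.0674],
 [0.6716, 0.0674, 1]]


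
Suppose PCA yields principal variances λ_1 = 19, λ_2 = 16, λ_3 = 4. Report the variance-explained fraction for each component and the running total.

Step 1 — total variance = trace(Sigma) = Σ λ_i = 19 + 16 + 4 = 39.

Step 2 — fraction explained by component i = λ_i / Σ λ:
  PC1: 19/39 = 0.4872
  PC2: 16/39 = 0.4103
  PC3: 4/39 = 0.1026

Step 3 — cumulative fraction after k components = (λ_1 + ... + λ_k) / Σ λ:
  k = 1: 19/39 = 0.4872
  k = 2: (19 + 16)/39 = 35/39 = 0.8974
  k = 3: (19 + 16 + 4)/39 = 39/39 = 1

Summary (fraction, with percent):

explained: PC1 0.4872 (48.72%), PC2 0.4103 (41.03%), PC3 0.1026 (10.26%);  cumulative: 0.4872, 0.8974, 1


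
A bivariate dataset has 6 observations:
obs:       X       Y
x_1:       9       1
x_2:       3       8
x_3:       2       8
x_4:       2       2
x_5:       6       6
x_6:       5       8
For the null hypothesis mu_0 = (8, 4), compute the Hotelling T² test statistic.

Step 1 — sample mean vector:
  mean(X) = (9 + 3 + 2 + 2 + 6 + 5) / 6 = 27/6 = 4.5
  mean(Y) = (1 + 8 + 8 + 2 + 6 + 8) / 6 = 33/6 = 5.5
  x̄ = (4.5, 5.5),  deviation x̄ - mu_0 = (4.5, 5.5) - (8, 4) = (-3.5, 1.5).

Step 2 — sample covariance matrix, S[i,j] = (1/(n-1)) · Σ_k (x_{k,i} - mean_i) · (x_{k,j} - mean_j), divisor n-1 = 5:
  S[X,X] = ((4.5)·(4.5) + (-1.5)·(-1.5) + (-2.5)·(-2.5) + (-2.5)·(-2.5) + (1.5)·(1.5) + (0.5)·(0.5)) / 5 = 37.5/5 = 7.5
  S[X,Y] = ((4.5)·(-4.5) + (-1.5)·(2.5) + (-2.5)·(2.5) + (-2.5)·(-3.5) + (1.5)·(0.5) + (0.5)·(2.5)) / 5 = -19.5/5 = -3.9
  S[Y,Y] = ((-4.5)·(-4.5) + (2.5)·(2.5) + (2.5)·(2.5) + (-3.5)·(-3.5) + (0.5)·(0.5) + (2.5)·(2.5)) / 5 = 51.5/5 = 10.3
  S = [[7.5, -3.9],
 [-3.9, 10.3]].

Step 3 — invert S. det(S) = 7.5·10.3 - (-3.9)² = 62.04.
  S^{-1} = (1/det) · [[d, -b], [-b, a]] = [[0.166, 0.0629],
 [0.0629, 0.1209]].

Step 4 — quadratic form (x̄ - mu_0)^T · S^{-1} · (x̄ - mu_0):
  S^{-1} · (x̄ - mu_0) = (-0.4868, -0.0387),
  (x̄ - mu_0)^T · [...] = (-3.5)·(-0.4868) + (1.5)·(-0.0387) = 1.6457.

Step 5 — scale by n: T² = 6 · 1.6457 = 9.8743.

T² ≈ 9.8743
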